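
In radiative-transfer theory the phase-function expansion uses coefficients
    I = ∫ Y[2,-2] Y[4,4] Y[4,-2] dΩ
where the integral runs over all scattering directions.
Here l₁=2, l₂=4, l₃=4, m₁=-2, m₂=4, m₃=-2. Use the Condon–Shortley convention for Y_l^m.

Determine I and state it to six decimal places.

-0.106180

Checks pass: Σm=0; 10 even; l₃=4∈[2,6].
(2·2+1)(2·4+1)(2·4+1) = 405
Δ: 2! 2! 6! / 11! → 1/13860
sum: t=0:+1/192 t=1:−1/36 t=2:+1/192 = -5/288
3j²(2 4 4; 0 0 0) = Δ·Π!·Σ² = 20/693  (sign -1)
sum: t=2:+1/2880 = 1/2880
3j²(2 4 4; -2 4 -2) = Δ·Π!·Σ² = 2/165  (sign +1)
combine: 4πI² = 405·20/693·2/165 = 120/847
take √, sign -1: I = -0.10618031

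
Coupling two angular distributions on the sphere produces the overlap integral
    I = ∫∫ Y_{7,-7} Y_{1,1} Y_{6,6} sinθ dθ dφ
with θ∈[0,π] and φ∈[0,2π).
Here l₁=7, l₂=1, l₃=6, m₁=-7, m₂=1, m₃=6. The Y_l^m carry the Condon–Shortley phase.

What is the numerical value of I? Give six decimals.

Checks pass: Σm=0; 14 even; l₃=6∈[6,8].
(2·7+1)(2·1+1)(2·6+1) = 585
Δ: 2! 12! 0! / 15! → 1/1365
sum: t=1:−1/518400 = -1/518400
3j²(7 1 6; 0 0 0) = Δ·Π!·Σ² = 7/195  (sign -1)
sum: t=2:+1/958003200 = 1/958003200
3j²(7 1 6; -7 1 6) = Δ·Π!·Σ² = 1/15  (sign +1)
combine: 4πI² = 585·7/195·1/15 = 7/5
take √, sign -1: I = -0.33377906

-0.333779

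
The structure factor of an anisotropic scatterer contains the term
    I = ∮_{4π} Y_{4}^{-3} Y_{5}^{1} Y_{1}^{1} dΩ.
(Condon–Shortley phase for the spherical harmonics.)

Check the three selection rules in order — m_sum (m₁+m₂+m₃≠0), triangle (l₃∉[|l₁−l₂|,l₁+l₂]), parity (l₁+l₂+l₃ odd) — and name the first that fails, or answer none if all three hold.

m₁+m₂+m₃ = -3 + 1 + 1 = -1  ✗
triangle: |4−5|=1 ≤ l₃=1 ≤ 4+5=9
parity: l₁+l₂+l₃ = 10 is even

m_sum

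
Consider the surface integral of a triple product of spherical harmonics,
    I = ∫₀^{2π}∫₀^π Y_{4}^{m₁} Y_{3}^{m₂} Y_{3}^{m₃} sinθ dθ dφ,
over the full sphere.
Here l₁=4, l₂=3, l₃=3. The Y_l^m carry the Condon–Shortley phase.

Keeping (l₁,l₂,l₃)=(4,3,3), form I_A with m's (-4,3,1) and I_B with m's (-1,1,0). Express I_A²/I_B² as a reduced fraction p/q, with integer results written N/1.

14/5

l's match ⇒ only the (l;m) 3-j factors differ between A and B.
A: triangle coeff Δ(4,3,3) = 1/34650; Σ_t [4,4]: t=4:+1/1152 = 1/1152; (3j)²=1/33 [(4 3 3; -4 3 1)], sign=+1
B: triangle coeff Δ(4,3,3) = 1/34650; Σ_t [2,4]: t=2:+1/48 t=3:−1/24 t=4:+1/288 = -5/288; (3j)²=5/462 [(4 3 3; -1 1 0)], sign=+1
I_A²/I_B² = (1/33)/(5/462) = 14/5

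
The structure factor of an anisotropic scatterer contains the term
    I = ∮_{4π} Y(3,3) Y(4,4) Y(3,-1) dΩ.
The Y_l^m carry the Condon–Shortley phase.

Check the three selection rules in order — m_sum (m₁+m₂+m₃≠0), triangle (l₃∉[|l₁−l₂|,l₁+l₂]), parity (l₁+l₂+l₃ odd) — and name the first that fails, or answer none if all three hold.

m_sum

azimuthal sum: 3 + 4 − 1 = 6  ✗
1 ≤ 3 ≤ 7 (triangle on l)
L = 3 + 4 + 3 = 10 (even)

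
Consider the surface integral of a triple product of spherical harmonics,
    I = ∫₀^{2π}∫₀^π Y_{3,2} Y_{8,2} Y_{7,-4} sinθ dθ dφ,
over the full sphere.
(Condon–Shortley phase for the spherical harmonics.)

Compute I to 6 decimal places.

-0.160034

Checks pass: Σm=0; 18 even; l₃=7∈[5,11].
(2·3+1)(2·8+1)(2·7+1) = 1785
Δ: 4! 2! 12! / 19! → 1/5290740
sum: t=1:−1/7257600 t=2:+1/2073600 t=3:−1/7257600 = 1/4838400
3j²(3 8 7; 0 0 0) = Δ·Π!·Σ² = 252/20995  (sign -1)
sum: t=0:+1/174182400 t=1:−1/26127360 = -17/522547200
3j²(3 8 7; 2 2 -4) = Δ·Π!·Σ² = 935/62244  (sign +1)
combine: 4πI² = 1785·252/20995·935/62244 = 19635/61009
take √, sign -1: I = -0.16003448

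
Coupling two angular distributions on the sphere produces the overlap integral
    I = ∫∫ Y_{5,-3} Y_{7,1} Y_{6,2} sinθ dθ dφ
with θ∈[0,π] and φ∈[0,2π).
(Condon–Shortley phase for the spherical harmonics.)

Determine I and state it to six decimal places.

Checks pass: Σm=0; 18 even; l₃=6∈[2,12].
(2·5+1)(2·7+1)(2·6+1) = 2145
Δ: 6! 4! 8! / 19! → 1/174594420
sum: t=1:−1/4147200 t=2:+1/207360 t=3:−1/82944 t=4:+1/207360 t=5:−1/4147200 = -1/345600
3j²(5 7 6; 0 0 0) = Δ·Π!·Σ² = 420/46189  (sign -1)
sum: t=4:+1/663552 t=5:−1/518400 t=6:+1/4147200 = -1/5529600
3j²(5 7 6; -3 1 2) = Δ·Π!·Σ² = 98/230945  (sign -1)
combine: 4πI² = 2145·420/46189·98/230945 = 123480/14919047
take √, sign +1: I = 0.02566391

0.025664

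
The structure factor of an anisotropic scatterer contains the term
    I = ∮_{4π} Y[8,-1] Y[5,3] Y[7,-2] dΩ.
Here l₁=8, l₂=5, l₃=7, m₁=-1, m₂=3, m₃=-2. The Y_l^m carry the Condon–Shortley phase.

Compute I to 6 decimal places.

m-sum 0 ✓  L=20 even ✓  3≤7≤13 ✓
Π(2lᵢ+1) = 17×11×15 = 2805
triangle coeff Δ(8,5,7) = 1/814773960
Σ_t [1,5]: t=1:−1/87091200 t=2:+1/4976640 t=3:−1/2073600 t=4:+1/4976640 t=5:−1/87091200 = -1/9676800
(3j)²=360/46189 [(8 5 7; 0 0 0)], sign=+1
Σ_t [4,6]: t=4:+1/16588800 t=5:−1/12441600 t=6:+1/87091200 = -1/116121600
(3j)²=27/46189 [(8 5 7; -1 3 -2)], sign=+1
⇒ 4πI² = 145800/11408683
I = (+1)√(145800/11408683/(4π)) = 0.03189011

0.031890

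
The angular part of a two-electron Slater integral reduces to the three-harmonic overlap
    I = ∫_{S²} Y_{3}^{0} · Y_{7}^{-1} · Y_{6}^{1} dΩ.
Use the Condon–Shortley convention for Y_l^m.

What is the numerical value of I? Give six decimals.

-0.127722

Rules hold: Σm=0, L=16 even, 4≤6≤10.
N = 7·15·13 = 1365
Δ = 4!·2!·10!/17! = 1/2042040
Racah Σ t=1..3: t=1:−1/207360 t=2:+1/57600 t=3:−1/207360 = 1/129600
⇒ 3j(3 7 6; 0 0 0)² = 168/12155, sgn +1
Racah Σ t=1..3: t=1:−1/172800 t=2:+1/69120 t=3:−1/362880 = 43/7257600
⇒ 3j(3 7 6; 0 -1 1)² = 1849/170170, sgn -1
4πI² = N·(3j₀)²·(3jₘ)² = 465948/2272985
I = -1·√(0.204994/4π) = -0.12772194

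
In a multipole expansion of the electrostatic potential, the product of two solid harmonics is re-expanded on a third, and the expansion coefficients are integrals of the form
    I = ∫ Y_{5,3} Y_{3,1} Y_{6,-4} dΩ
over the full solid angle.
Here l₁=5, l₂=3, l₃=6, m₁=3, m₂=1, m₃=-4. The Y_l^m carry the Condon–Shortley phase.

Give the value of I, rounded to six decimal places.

0.113950

m-sum 0 ✓  L=14 even ✓  2≤6≤8 ✓
Π(2lᵢ+1) = 11×7×13 = 1001
triangle coeff Δ(5,3,6) = 1/675675
Σ_t [0,2]: t=0:+1/8640 t=1:−1/2304 t=2:+1/8640 = -7/34560
(3j)²=7/429 [(5 3 6; 0 0 0)], sign=-1
Σ_t [0,2]: t=0:+1/69120 t=1:−1/30240 t=2:+1/322560 = -1/64512
(3j)²=10/1001 [(5 3 6; 3 1 -4)], sign=-1
⇒ 4πI² = 70/429
I = (+1)√(70/429/(4π)) = 0.11395029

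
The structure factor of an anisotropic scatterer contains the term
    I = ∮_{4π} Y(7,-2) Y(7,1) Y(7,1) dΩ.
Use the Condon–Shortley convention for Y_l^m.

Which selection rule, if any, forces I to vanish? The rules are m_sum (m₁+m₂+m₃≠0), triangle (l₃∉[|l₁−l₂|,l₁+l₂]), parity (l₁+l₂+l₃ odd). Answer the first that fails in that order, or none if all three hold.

Σmᵢ = 0  ✓
l₃∈[|l₁−l₂|,l₁+l₂]=[0,14], have l₃=7  ✓
Σlᵢ = 21 ⇒ odd  ✗

parity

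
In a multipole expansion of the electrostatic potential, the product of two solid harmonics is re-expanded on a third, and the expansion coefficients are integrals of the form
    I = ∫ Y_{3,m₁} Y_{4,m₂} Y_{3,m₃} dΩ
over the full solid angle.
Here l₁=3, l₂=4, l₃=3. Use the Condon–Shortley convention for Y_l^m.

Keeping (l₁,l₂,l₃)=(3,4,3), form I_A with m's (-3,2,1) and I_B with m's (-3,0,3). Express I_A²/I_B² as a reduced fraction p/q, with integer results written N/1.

6/1

Same 3,4,3: normalisation and zero-m 3j drop out of the ratio.
A: Δ: 4! 2! 4! / 11! → 1/34650; sum: t=4:+1/192 = 1/192; 3j²(3 4 3; -3 2 1) = Δ·Π!·Σ² = 3/77  (sign +1)
B: Δ: 4! 2! 4! / 11! → 1/34650; sum: t=4:+1/1152 = 1/1152; 3j²(3 4 3; -3 0 3) = Δ·Π!·Σ² = 1/154  (sign +1)
I_A²/I_B² = (3/77)/(1/154) = 6/1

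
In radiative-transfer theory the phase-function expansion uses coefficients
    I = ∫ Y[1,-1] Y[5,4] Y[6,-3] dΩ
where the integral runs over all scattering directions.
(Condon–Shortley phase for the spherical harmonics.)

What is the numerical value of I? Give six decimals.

Checks pass: Σm=0; 12 even; l₃=6∈[4,6].
(2·1+1)(2·5+1)(2·6+1) = 429
Δ: 0! 2! 10! / 13! → 1/858
sum: t=0:+1/14400 = 1/14400
3j²(1 5 6; 0 0 0) = Δ·Π!·Σ² = 6/143  (sign +1)
sum: t=0:+1/725760 = 1/725760
3j²(1 5 6; -1 4 -3) = Δ·Π!·Σ² = 1/286  (sign -1)
combine: 4πI² = 429·6/143·1/286 = 9/143
take √, sign -1: I = -0.07076985

-0.070770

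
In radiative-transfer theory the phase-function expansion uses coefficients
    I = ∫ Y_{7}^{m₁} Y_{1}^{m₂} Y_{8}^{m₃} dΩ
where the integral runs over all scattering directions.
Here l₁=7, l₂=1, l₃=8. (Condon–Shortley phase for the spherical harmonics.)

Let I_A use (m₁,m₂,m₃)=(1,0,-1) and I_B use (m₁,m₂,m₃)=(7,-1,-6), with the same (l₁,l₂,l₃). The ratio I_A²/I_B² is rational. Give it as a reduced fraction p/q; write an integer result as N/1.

l's match ⇒ only the (l;m) 3-j factors differ between A and B.
A: triangle coeff Δ(7,1,8) = 1/2040; Σ_t [0,0]: t=0:+1/29030400 = 1/29030400; (3j)²=21/680 [(7 1 8; 1 0 -1)], sign=-1
B: triangle coeff Δ(7,1,8) = 1/2040; Σ_t [0,0]: t=0:+1/174356582400 = 1/174356582400; (3j)²=1/2040 [(7 1 8; 7 -1 -6)], sign=+1
I_A²/I_B² = (21/680)/(1/2040) = 63/1

63/1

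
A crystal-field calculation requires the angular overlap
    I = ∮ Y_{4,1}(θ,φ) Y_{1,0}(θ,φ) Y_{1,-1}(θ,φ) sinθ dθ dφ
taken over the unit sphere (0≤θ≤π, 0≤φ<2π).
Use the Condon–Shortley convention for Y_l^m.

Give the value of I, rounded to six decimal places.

0.000000

triangle: need 3≤l₃≤5, have 1; I=0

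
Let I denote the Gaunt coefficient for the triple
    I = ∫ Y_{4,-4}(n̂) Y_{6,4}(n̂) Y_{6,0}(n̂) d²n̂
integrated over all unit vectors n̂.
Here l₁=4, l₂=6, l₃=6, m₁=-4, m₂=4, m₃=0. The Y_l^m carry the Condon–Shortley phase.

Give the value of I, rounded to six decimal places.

Rules hold: Σm=0, L=16 even, 2≤6≤10.
N = 9·13·13 = 1521
Δ = 4!·4!·8!/17! = 1/15315300
Racah Σ t=0..4: t=0:+1/829440 t=1:−1/25920 t=2:+1/9216 t=3:−1/25920 t=4:+1/829440 = 7/207360
⇒ 3j(4 6 6; 0 0 0)² = 28/2431, sgn +1
Racah Σ t=4..4: t=4:+1/829440 = 1/829440
⇒ 3j(4 6 6; -4 4 0)² = 35/2431, sgn +1
4πI² = N·(3j₀)²·(3jₘ)² = 8820/34969
I = +1·√(0.252223/4π) = 0.14167322

0.141673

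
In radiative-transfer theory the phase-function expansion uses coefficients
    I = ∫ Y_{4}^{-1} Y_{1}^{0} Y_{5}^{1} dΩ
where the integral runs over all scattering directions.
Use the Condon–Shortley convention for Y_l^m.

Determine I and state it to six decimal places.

-0.240571

Checks pass: Σm=0; 10 even; l₃=5∈[3,5].
(2·4+1)(2·1+1)(2·5+1) = 297
Δ: 0! 8! 2! / 11! → 1/495
sum: t=0:+1/576 = 1/576
3j²(4 1 5; 0 0 0) = Δ·Π!·Σ² = 5/99  (sign -1)
sum: t=0:+1/720 = 1/720
3j²(4 1 5; -1 0 1) = Δ·Π!·Σ² = 8/165  (sign +1)
combine: 4πI² = 297·5/99·8/165 = 8/11
take √, sign -1: I = -0.24057125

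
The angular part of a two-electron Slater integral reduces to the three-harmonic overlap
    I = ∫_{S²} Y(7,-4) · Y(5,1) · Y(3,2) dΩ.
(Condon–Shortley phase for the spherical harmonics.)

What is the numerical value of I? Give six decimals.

0.000000

m-sum = -4 + 1 + 2 = -1 ≠ 0 ⇒ I = 0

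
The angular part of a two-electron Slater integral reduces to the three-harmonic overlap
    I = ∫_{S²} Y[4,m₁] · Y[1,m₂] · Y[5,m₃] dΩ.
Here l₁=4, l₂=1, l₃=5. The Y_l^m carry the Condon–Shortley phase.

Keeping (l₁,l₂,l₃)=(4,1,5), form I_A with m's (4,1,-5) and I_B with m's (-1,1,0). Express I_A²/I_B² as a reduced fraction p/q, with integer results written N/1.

9/2

l's match ⇒ only the (l;m) 3-j factors differ between A and B.
A: triangle coeff Δ(4,1,5) = 1/495; Σ_t [0,0]: t=0:+1/80640 = 1/80640; (3j)²=1/11 [(4 1 5; 4 1 -5)], sign=+1
B: triangle coeff Δ(4,1,5) = 1/495; Σ_t [0,0]: t=0:+1/1440 = 1/1440; (3j)²=2/99 [(4 1 5; -1 1 0)], sign=-1
I_A²/I_B² = (1/11)/(2/99) = 9/2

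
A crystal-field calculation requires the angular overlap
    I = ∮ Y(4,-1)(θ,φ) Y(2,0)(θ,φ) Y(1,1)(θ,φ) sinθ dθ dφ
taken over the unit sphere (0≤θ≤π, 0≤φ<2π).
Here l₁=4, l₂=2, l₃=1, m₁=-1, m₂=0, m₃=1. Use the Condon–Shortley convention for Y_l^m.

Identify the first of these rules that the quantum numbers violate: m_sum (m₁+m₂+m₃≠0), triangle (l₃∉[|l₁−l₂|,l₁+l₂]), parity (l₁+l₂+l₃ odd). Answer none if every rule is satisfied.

azimuthal sum: -1 + 0 + 1 = 0  ✓
2 ≤ 1 ≤ 6 (triangle on l)  ✗
L = 4 + 2 + 1 = 7 (odd)

triangle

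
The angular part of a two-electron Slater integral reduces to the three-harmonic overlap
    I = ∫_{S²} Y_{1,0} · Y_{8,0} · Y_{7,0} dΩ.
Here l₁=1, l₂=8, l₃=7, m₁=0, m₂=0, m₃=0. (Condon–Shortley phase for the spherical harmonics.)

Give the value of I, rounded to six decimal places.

0.244780

Rules hold: Σm=0, L=16 even, 7≤7≤9.
N = 3·17·15 = 765
Δ = 2!·0!·14!/17! = 1/2040
Racah Σ t=1..1: t=1:−1/25401600 = -1/25401600
⇒ 3j(1 8 7; 0 0 0)² = 8/255, sgn +1
(m-triple is (0,0,0) — same symbol as above.)
4πI² = N·(3j₀)²·(3jₘ)² = 64/85
I = +1·√(0.752941/4π) = 0.24477981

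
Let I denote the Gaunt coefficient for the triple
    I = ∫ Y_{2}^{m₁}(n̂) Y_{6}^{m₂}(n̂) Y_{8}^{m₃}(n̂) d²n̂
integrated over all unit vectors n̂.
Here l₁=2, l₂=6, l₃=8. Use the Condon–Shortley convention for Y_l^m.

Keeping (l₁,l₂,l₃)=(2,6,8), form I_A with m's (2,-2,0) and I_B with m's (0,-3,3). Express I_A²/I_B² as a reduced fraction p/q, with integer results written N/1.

Shared (l₁,l₂,l₃)=(2,6,8): N and (l;000)² cancel in I_A²/I_B².
A: Δ = 0!·4!·12!/17! = 1/30940; Racah Σ t=0..0: t=0:+1/23224320 = 1/23224320; ⇒ 3j(2 6 8; 2 -2 0)² = 1/442, sgn +1
B: Δ = 0!·4!·12!/17! = 1/30940; Racah Σ t=0..0: t=0:+1/8709120 = 1/8709120; ⇒ 3j(2 6 8; 0 -3 3)² = 55/3094, sgn -1
I_A²/I_B² = (1/442)/(55/3094) = 7/55

7/55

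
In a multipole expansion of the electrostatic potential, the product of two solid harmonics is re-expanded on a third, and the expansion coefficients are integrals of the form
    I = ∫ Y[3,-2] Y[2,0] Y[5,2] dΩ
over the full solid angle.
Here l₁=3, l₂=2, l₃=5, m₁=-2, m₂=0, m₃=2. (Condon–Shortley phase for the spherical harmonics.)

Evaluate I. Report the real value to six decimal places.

0.190188

Checks pass: Σm=0; 10 even; l₃=5∈[1,5].
(2·3+1)(2·2+1)(2·5+1) = 385
Δ: 0! 6! 4! / 11! → 1/2310
sum: t=0:+1/144 = 1/144
3j²(3 2 5; 0 0 0) = Δ·Π!·Σ² = 10/231  (sign -1)
sum: t=0:+1/480 = 1/480
3j²(3 2 5; -2 0 2) = Δ·Π!·Σ² = 3/110  (sign -1)
combine: 4πI² = 385·10/231·3/110 = 5/11
take √, sign +1: I = 0.19018827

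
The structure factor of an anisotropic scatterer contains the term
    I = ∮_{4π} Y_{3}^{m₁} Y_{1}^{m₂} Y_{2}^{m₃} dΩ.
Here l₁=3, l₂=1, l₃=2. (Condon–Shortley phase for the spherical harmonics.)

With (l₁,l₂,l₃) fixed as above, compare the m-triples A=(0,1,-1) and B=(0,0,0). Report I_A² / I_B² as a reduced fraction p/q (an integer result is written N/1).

1/3

l's match ⇒ only the (l;m) 3-j factors differ between A and B.
A: triangle coeff Δ(3,1,2) = 1/105; Σ_t [2,2]: t=2:+1/12 = 1/12; (3j)²=1/35 [(3 1 2; 0 1 -1)], sign=-1
B: triangle coeff Δ(3,1,2) = 1/105; Σ_t [1,1]: t=1:−1/4 = -1/4; (3j)²=3/35 [(3 1 2; 0 0 0)], sign=-1
I_A²/I_B² = (1/35)/(3/35) = 1/3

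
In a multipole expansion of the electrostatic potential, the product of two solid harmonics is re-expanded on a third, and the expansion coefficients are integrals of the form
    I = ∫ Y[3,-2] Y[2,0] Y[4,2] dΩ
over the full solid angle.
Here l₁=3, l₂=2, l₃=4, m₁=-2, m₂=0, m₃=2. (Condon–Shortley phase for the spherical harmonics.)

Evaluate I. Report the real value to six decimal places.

0.000000

L=9 odd ⇒ parity kills the (l;000) factor ⇒ I = 0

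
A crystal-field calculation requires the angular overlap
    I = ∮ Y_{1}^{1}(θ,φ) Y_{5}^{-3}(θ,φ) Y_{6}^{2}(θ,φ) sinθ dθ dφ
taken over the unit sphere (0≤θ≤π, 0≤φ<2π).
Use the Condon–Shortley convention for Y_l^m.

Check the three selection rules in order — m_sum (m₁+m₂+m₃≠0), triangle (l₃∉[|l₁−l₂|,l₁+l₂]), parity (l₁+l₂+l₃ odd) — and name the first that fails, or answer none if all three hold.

m₁+m₂+m₃ = 1 − 3 + 2 = 0  ✓
triangle: |1−5|=4 ≤ l₃=6 ≤ 1+5=6  ✓
parity: l₁+l₂+l₃ = 12 is even  ✓

none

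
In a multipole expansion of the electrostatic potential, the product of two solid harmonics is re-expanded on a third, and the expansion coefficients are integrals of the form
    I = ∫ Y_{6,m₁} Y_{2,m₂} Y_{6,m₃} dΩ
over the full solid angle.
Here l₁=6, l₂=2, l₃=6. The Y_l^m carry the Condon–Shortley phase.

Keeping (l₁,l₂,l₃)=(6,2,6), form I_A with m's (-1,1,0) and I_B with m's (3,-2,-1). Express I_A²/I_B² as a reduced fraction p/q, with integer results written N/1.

Same 6,2,6: normalisation and zero-m 3j drop out of the ratio.
A: Δ: 2! 10! 2! / 15! → 1/90090; sum: t=1:−1/34560 t=2:+1/28800 = 1/172800; 3j²(6 2 6; -1 1 0) = Δ·Π!·Σ² = 1/1430  (sign +1)
B: Δ: 2! 10! 2! / 15! → 1/90090; sum: t=0:+1/120960 = 1/120960; 3j²(6 2 6; 3 -2 -1) = Δ·Π!·Σ² = 24/1001  (sign -1)
I_A²/I_B² = (1/1430)/(24/1001) = 7/240

7/240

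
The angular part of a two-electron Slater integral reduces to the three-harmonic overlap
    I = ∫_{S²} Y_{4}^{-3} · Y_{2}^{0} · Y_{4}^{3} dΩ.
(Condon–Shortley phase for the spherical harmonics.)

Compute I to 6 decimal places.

m-sum 0 ✓  L=10 even ✓  2≤4≤6 ✓
Π(2lᵢ+1) = 9×5×9 = 405
triangle coeff Δ(4,2,4) = 1/13860
Σ_t [0,2]: t=0:+1/192 t=1:−1/36 t=2:+1/192 = -5/288
(3j)²=20/693 [(4 2 4; 0 0 0)], sign=-1
Σ_t [1,2]: t=1:−1/720 t=2:+1/480 = 1/1440
(3j)²=7/1980 [(4 2 4; -3 0 3)], sign=-1
⇒ 4πI² = 5/121
I = (+1)√(5/121/(4π)) = 0.05734392

0.057344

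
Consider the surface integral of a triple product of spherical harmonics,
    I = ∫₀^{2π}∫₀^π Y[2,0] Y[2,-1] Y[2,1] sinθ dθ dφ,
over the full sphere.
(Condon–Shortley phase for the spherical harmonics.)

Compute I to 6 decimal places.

-0.090112

Rules hold: Σm=0, L=6 even, 0≤2≤4.
N = 5·5·5 = 125
Δ = 2!·2!·2!/7! = 1/630
Racah Σ t=0..2: t=0:+1/8 t=1:−1/1 t=2:+1/8 = -3/4
⇒ 3j(2 2 2; 0 0 0)² = 2/35, sgn -1
Racah Σ t=0..1: t=0:+1/4 t=1:−1/2 = -1/4
⇒ 3j(2 2 2; 0 -1 1)² = 1/70, sgn +1
4πI² = N·(3j₀)²·(3jₘ)² = 5/49
I = -1·√(0.102041/4π) = -0.09011188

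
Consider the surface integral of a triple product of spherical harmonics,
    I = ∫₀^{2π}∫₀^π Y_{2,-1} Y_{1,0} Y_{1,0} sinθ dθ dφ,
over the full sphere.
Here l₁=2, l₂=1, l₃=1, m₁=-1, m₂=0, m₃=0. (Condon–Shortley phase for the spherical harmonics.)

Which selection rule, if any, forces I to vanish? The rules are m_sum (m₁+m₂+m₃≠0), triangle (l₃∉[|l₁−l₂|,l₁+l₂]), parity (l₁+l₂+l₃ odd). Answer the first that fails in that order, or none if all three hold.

m_sum

Σmᵢ = -1  ✗
l₃∈[|l₁−l₂|,l₁+l₂]=[1,3], have l₃=1
Σlᵢ = 4 ⇒ even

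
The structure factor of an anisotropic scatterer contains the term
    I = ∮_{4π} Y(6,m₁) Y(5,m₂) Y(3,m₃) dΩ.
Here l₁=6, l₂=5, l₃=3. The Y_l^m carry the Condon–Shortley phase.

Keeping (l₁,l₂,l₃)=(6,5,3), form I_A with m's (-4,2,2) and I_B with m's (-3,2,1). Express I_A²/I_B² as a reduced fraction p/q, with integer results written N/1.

1/3

l's match ⇒ only the (l;m) 3-j factors differ between A and B.
A: triangle coeff Δ(6,5,3) = 1/675675; Σ_t [6,7]: t=6:+1/34560 t=7:−1/60480 = 1/80640; (3j)²=6/1001 [(6 5 3; -4 2 2)], sign=-1
B: triangle coeff Δ(6,5,3) = 1/675675; Σ_t [5,7]: t=5:−1/34560 t=6:+1/8640 t=7:−1/40320 = 1/16128; (3j)²=18/1001 [(6 5 3; -3 2 1)], sign=+1
I_A²/I_B² = (6/1001)/(18/1001) = 1/3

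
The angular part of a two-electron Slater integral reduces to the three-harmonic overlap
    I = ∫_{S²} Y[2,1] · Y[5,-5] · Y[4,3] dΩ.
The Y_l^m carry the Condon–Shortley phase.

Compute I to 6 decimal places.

1 − 5 + 3 = -1 ≠ 0: azimuthal integral kills it; I = 0

0.000000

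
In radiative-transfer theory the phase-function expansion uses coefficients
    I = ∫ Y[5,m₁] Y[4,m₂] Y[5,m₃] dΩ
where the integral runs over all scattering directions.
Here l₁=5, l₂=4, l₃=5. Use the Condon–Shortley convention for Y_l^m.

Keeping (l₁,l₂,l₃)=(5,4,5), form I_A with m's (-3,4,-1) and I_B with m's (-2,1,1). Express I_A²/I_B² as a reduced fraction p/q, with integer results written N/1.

12/7

Shared (l₁,l₂,l₃)=(5,4,5): N and (l;000)² cancel in I_A²/I_B².
A: Δ = 4!·6!·4!/15! = 1/3153150; Racah Σ t=4..4: t=4:+1/27648 = 1/27648; ⇒ 3j(5 4 5; -3 4 -1)² = 10/429, sgn +1
B: Δ = 4!·6!·4!/15! = 1/3153150; Racah Σ t=1..4: t=1:−1/103680 t=2:+1/2880 t=3:−1/1152 t=4:+1/5184 = -7/20736; ⇒ 3j(5 4 5; -2 1 1)² = 35/2574, sgn -1
I_A²/I_B² = (10/429)/(35/2574) = 12/7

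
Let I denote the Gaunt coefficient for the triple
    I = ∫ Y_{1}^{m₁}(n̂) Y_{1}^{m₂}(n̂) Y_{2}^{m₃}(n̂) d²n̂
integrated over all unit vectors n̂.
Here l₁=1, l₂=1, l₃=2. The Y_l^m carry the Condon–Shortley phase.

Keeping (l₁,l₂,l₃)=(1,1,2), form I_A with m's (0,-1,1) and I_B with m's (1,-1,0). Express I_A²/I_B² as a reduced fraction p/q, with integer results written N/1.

3/1

Same 1,1,2: normalisation and zero-m 3j drop out of the ratio.
A: Δ: 0! 2! 2! / 5! → 1/30; sum: t=0:+1/2 = 1/2; 3j²(1 1 2; 0 -1 1) = Δ·Π!·Σ² = 1/10  (sign -1)
B: Δ: 0! 2! 2! / 5! → 1/30; sum: t=0:+1/4 = 1/4; 3j²(1 1 2; 1 -1 0) = Δ·Π!·Σ² = 1/30  (sign +1)
I_A²/I_B² = (1/10)/(1/30) = 3/1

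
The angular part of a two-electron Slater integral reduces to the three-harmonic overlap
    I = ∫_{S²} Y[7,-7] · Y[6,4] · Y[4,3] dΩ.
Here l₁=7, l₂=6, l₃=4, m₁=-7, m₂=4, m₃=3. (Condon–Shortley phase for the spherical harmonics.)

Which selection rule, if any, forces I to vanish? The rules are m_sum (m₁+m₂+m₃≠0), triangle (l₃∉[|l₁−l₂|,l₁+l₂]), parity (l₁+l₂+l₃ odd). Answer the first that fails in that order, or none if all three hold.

azimuthal sum: -7 + 4 + 3 = 0  ✓
1 ≤ 4 ≤ 13 (triangle on l)  ✓
L = 7 + 6 + 4 = 17 (odd)  ✗

parity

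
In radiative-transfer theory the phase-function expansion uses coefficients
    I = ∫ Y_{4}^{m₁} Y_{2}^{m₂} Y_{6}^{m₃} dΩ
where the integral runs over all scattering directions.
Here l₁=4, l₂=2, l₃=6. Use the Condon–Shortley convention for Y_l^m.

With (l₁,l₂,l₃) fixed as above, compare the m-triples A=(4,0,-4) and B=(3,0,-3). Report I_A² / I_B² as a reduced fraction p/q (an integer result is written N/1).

5/12

Same 4,2,6: normalisation and zero-m 3j drop out of the ratio.
A: Δ: 0! 8! 4! / 13! → 1/6435; sum: t=0:+1/161280 = 1/161280; 3j²(4 2 6; 4 0 -4) = Δ·Π!·Σ² = 1/143  (sign +1)
B: Δ: 0! 8! 4! / 13! → 1/6435; sum: t=0:+1/20160 = 1/20160; 3j²(4 2 6; 3 0 -3) = Δ·Π!·Σ² = 12/715  (sign -1)
I_A²/I_B² = (1/143)/(12/715) = 5/12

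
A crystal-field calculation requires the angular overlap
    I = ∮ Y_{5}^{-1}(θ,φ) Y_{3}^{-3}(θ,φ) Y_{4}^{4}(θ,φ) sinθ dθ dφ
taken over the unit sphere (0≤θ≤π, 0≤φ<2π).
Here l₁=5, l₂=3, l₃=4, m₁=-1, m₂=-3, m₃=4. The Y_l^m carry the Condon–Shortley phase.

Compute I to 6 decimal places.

0.050679

m-sum 0 ✓  L=12 even ✓  2≤4≤8 ✓
Π(2lᵢ+1) = 11×7×9 = 693
triangle coeff Δ(5,3,4) = 1/180180
Σ_t [1,3]: t=1:−1/576 t=2:+1/144 t=3:−1/576 = 1/288
(3j)²=20/1001 [(5 3 4; 0 0 0)], sign=+1
Σ_t [0,0]: t=0:+1/34560 = 1/34560
(3j)²=1/429 [(5 3 4; -1 -3 4)], sign=+1
⇒ 4πI² = 60/1859
I = (+1)√(60/1859/(4π)) = 0.05067935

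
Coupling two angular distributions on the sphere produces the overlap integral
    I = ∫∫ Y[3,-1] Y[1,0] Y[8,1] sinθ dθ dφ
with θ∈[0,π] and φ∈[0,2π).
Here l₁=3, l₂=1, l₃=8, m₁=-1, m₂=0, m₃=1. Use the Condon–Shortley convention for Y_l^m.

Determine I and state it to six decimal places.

|3−1|≤8≤3+1 violated ⇒ I = 0

0.000000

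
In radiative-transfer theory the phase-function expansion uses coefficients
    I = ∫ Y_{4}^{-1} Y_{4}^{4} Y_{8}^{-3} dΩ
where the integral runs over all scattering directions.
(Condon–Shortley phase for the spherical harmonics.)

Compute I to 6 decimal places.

-0.043020

Checks pass: Σm=0; 16 even; l₃=8∈[0,8].
(2·4+1)(2·4+1)(2·8+1) = 1377
Δ: 0! 8! 8! / 17! → 1/218790
sum: t=0:+1/331776 = 1/331776
3j²(4 4 8; 0 0 0) = Δ·Π!·Σ² = 490/21879  (sign +1)
sum: t=0:+1/29030400 = 1/29030400
3j²(4 4 8; -1 4 -3) = Δ·Π!·Σ² = 1/1326  (sign -1)
combine: 4πI² = 1377·490/21879·1/1326 = 735/31603
take √, sign -1: I = -0.04302041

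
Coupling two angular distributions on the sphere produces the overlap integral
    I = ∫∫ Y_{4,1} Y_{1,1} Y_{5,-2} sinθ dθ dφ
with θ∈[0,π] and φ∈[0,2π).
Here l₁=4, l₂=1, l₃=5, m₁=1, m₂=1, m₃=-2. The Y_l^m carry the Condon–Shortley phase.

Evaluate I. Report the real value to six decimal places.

Checks pass: Σm=0; 10 even; l₃=5∈[3,5].
(2·4+1)(2·1+1)(2·5+1) = 297
Δ: 0! 8! 2! / 11! → 1/495
sum: t=0:+1/576 = 1/576
3j²(4 1 5; 0 0 0) = Δ·Π!·Σ² = 5/99  (sign -1)
sum: t=0:+1/1440 = 1/1440
3j²(4 1 5; 1 1 -2) = Δ·Π!·Σ² = 7/165  (sign -1)
combine: 4πI² = 297·5/99·7/165 = 7/11
take √, sign +1: I = 0.22503380

0.225034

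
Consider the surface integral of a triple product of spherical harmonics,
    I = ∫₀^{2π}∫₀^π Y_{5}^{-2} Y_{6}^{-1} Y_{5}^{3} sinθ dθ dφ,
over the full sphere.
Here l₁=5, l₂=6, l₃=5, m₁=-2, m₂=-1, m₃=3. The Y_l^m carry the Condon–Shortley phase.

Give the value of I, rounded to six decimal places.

0.016235

Checks pass: Σm=0; 16 even; l₃=5∈[1,11].
(2·5+1)(2·6+1)(2·5+1) = 1573
Δ: 6! 4! 6! / 17! → 1/28588560
sum: t=1:−1/345600 t=2:+1/13824 t=3:−1/5184 t=4:+1/13824 t=5:−1/345600 = -7/129600
3j²(5 6 5; 0 0 0) = Δ·Π!·Σ² = 80/7293  (sign +1)
sum: t=3:−1/41472 t=4:+1/34560 t=5:−1/345600 = 1/518400
3j²(5 6 5; -2 -1 3) = Δ·Π!·Σ² = 7/36465  (sign +1)
combine: 4πI² = 1573·80/7293·7/36465 = 112/33813
take √, sign +1: I = 0.01623537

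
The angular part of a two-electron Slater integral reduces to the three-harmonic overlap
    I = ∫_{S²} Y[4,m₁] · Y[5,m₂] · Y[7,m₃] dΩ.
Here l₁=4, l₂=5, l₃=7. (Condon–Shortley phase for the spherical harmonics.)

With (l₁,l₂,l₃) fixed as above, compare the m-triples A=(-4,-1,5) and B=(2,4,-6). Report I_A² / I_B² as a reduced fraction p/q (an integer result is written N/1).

392/39

Shared (l₁,l₂,l₃)=(4,5,7): N and (l;000)² cancel in I_A²/I_B².
A: Δ = 2!·6!·8!/17! = 1/6126120; Racah Σ t=2..2: t=2:+1/2073600 = 1/2073600; ⇒ 3j(4 5 7; -4 -1 5)² = 28/1105, sgn +1
B: Δ = 2!·6!·8!/17! = 1/6126120; Racah Σ t=1..2: t=1:−1/4838400 t=2:+1/7257600 = -1/14515200; ⇒ 3j(4 5 7; 2 4 -6)² = 3/1190, sgn +1
I_A²/I_B² = (28/1105)/(3/1190) = 392/39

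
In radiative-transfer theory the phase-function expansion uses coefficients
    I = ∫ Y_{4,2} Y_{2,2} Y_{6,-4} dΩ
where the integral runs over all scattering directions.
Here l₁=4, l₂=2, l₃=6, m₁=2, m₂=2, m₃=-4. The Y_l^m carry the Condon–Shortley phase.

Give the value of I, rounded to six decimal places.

0.230476

Rules hold: Σm=0, L=12 even, 2≤6≤6.
N = 9·5·13 = 585
Δ = 0!·8!·4!/13! = 1/6435
Racah Σ t=0..0: t=0:+1/2304 = 1/2304
⇒ 3j(4 2 6; 0 0 0)² = 5/143, sgn +1
Racah Σ t=0..0: t=0:+1/34560 = 1/34560
⇒ 3j(4 2 6; 2 2 -4)² = 14/429, sgn +1
4πI² = N·(3j₀)²·(3jₘ)² = 1050/1573
I = +1·√(0.667514/4π) = 0.23047581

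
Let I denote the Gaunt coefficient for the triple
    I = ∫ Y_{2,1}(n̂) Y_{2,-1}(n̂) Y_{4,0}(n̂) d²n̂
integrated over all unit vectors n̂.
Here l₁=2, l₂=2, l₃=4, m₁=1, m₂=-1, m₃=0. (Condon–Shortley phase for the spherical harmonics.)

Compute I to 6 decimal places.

0.161197

Checks pass: Σm=0; 8 even; l₃=4∈[0,4].
(2·2+1)(2·2+1)(2·4+1) = 225
Δ: 0! 4! 4! / 9! → 1/630
sum: t=0:+1/16 = 1/16
3j²(2 2 4; 0 0 0) = Δ·Π!·Σ² = 2/35  (sign +1)
sum: t=0:+1/36 = 1/36
3j²(2 2 4; 1 -1 0) = Δ·Π!·Σ² = 8/315  (sign +1)
combine: 4πI² = 225·2/35·8/315 = 16/49
take √, sign +1: I = 0.16119702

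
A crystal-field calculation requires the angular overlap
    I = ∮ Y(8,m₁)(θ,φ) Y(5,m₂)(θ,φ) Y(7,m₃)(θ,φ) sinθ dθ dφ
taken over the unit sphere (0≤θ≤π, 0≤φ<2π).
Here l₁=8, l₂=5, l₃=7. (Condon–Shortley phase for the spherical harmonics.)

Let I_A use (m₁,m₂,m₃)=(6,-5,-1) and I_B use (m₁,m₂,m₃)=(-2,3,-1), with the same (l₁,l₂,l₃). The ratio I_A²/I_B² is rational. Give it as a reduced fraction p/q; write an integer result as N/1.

l's match ⇒ only the (l;m) 3-j factors differ between A and B.
A: triangle coeff Δ(8,5,7) = 1/814773960; Σ_t [0,0]: t=0:+1/1393459200 = 1/1393459200; (3j)²=15/1292 [(8 5 7; 6 -5 -1)], sign=+1
B: triangle coeff Δ(8,5,7) = 1/814773960; Σ_t [4,6]: t=4:+1/19906560 t=5:−1/10368000 t=6:+1/49766400 = -13/497664000; (3j)²=91/17765 [(8 5 7; -2 3 -1)], sign=-1
I_A²/I_B² = (15/1292)/(91/17765) = 825/364

825/364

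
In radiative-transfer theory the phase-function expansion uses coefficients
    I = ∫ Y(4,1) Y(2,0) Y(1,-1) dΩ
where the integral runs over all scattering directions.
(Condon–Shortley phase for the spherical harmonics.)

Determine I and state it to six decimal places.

triangle: need 2≤l₃≤6, have 1; I=0

0.000000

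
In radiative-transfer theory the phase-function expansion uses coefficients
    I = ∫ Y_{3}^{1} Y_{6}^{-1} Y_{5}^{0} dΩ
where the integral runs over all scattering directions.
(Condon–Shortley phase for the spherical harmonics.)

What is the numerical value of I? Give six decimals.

-0.077843

m-sum 0 ✓  L=14 even ✓  3≤5≤9 ✓
Π(2lᵢ+1) = 7×13×11 = 1001
triangle coeff Δ(3,6,5) = 1/675675
Σ_t [1,3]: t=1:−1/8640 t=2:+1/2304 t=3:−1/8640 = 7/34560
(3j)²=7/429 [(3 6 5; 0 0 0)], sign=-1
Σ_t [0,2]: t=0:+1/34560 t=1:−1/3456 t=2:+1/5760 = -1/11520
(3j)²=2/429 [(3 6 5; 1 -1 0)], sign=+1
⇒ 4πI² = 98/1287
I = (-1)√(98/1287/(4π)) = -0.07784287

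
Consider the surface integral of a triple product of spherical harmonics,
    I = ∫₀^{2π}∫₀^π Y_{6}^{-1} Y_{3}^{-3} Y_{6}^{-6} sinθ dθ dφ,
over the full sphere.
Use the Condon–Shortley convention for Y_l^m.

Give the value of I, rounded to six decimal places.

m-sum = -1 − 3 − 6 = -10 ≠ 0 ⇒ I = 0

0.000000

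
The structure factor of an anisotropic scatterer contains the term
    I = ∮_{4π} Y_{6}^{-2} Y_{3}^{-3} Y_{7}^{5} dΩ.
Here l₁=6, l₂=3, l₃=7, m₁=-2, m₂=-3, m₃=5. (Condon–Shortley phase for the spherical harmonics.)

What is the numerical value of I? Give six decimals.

Rules hold: Σm=0, L=16 even, 3≤7≤9.
N = 13·7·15 = 1365
Δ = 2!·10!·4!/17! = 1/2042040
Racah Σ t=0..2: t=0:+1/207360 t=1:−1/57600 t=2:+1/207360 = -1/129600
⇒ 3j(6 3 7; 0 0 0)² = 168/12155, sgn +1
Racah Σ t=0..0: t=0:+1/3870720 = 1/3870720
⇒ 3j(6 3 7; -2 -3 5)² = 135/6188, sgn +1
4πI² = N·(3j₀)²·(3jₘ)² = 17010/41327
I = +1·√(0.411595/4π) = 0.18097988

0.180980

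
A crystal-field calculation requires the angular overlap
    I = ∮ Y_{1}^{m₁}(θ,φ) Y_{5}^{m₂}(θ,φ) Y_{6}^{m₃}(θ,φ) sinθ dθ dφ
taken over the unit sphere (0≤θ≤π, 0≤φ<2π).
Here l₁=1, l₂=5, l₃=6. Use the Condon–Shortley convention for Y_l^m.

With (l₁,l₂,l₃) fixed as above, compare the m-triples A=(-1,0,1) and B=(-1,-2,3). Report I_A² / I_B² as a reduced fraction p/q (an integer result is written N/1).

Same 1,5,6: normalisation and zero-m 3j drop out of the ratio.
A: Δ: 0! 2! 10! / 13! → 1/858; sum: t=0:+1/28800 = 1/28800; 3j²(1 5 6; -1 0 1) = Δ·Π!·Σ² = 7/286  (sign -1)
B: Δ: 0! 2! 10! / 13! → 1/858; sum: t=0:+1/60480 = 1/60480; 3j²(1 5 6; -1 -2 3) = Δ·Π!·Σ² = 6/143  (sign -1)
I_A²/I_B² = (7/286)/(6/143) = 7/12

7/12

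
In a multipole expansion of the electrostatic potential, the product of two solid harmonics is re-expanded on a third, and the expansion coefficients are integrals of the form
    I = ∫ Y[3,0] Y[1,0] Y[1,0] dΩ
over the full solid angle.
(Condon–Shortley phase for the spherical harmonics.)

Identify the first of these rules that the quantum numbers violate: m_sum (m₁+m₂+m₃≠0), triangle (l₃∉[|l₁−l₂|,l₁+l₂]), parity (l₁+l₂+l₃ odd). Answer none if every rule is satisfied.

azimuthal sum: 0 + 0 + 0 = 0  ✓
2 ≤ 1 ≤ 4 (triangle on l)  ✗
L = 3 + 1 + 1 = 5 (odd)

triangle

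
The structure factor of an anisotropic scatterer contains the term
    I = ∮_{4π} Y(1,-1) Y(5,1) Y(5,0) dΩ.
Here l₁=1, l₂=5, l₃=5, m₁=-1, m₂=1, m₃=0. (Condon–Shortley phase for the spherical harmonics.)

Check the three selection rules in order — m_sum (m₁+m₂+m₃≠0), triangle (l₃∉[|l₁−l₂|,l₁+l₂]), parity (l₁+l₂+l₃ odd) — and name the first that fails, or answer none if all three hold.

parity

azimuthal sum: -1 + 1 + 0 = 0  ✓
4 ≤ 5 ≤ 6 (triangle on l)  ✓
L = 1 + 5 + 5 = 11 (odd)  ✗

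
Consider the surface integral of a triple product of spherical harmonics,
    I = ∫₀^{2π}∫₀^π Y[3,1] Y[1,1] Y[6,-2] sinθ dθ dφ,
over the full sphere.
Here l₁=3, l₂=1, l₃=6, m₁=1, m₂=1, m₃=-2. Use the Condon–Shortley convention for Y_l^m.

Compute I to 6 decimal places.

0.000000

l₃=6 ∉ [2,4] — triangle fails ⇒ I = 0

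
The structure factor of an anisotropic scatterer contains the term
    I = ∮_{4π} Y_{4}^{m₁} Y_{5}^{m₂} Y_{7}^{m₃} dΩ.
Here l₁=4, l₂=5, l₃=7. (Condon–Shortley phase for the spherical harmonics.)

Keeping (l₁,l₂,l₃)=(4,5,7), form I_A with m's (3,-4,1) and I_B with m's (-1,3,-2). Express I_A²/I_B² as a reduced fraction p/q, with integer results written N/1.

Same 4,5,7: normalisation and zero-m 3j drop out of the ratio.
A: Δ: 2! 6! 8! / 17! → 1/6126120; sum: t=0:+1/1209600 t=1:−1/29030400 = 23/29030400; 3j²(4 5 7; 3 -4 1) = Δ·Π!·Σ² = 529/97240  (sign +1)
B: Δ: 2! 6! 8! / 17! → 1/6126120; sum: t=0:+1/9676800 t=1:−1/241920 t=2:+1/103680 = 163/29030400; 3j²(4 5 7; -1 3 -2) = Δ·Π!·Σ² = 26569/2042040  (sign -1)
I_A²/I_B² = (529/97240)/(26569/2042040) = 11109/26569

11109/26569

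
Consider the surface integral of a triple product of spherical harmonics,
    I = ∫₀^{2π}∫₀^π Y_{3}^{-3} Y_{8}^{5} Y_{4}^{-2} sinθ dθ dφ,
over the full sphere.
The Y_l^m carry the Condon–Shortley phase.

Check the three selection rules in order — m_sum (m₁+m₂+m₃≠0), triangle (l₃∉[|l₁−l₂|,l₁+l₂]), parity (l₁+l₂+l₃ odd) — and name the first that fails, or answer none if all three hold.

Σmᵢ = 0  ✓
l₃∈[|l₁−l₂|,l₁+l₂]=[5,11], have l₃=4  ✗
Σlᵢ = 15 ⇒ odd

triangle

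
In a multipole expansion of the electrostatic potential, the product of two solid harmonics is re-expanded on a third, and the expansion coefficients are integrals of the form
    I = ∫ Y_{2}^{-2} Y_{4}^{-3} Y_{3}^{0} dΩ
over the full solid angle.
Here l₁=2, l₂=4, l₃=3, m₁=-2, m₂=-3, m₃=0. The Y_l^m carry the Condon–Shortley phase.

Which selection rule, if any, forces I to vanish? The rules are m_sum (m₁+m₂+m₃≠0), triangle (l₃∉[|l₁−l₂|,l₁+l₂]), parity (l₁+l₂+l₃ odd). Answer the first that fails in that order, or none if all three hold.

m_sum

Σmᵢ = -5  ✗
l₃∈[|l₁−l₂|,l₁+l₂]=[2,6], have l₃=3
Σlᵢ = 9 ⇒ odd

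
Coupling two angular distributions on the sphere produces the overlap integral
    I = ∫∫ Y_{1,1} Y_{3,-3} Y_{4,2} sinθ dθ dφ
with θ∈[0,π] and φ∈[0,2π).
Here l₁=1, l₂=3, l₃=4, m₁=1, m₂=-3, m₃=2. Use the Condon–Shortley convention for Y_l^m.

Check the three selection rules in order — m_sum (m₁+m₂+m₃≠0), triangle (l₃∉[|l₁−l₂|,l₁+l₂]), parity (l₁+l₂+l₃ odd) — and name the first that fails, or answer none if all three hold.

none

azimuthal sum: 1 − 3 + 2 = 0  ✓
2 ≤ 4 ≤ 4 (triangle on l)  ✓
L = 1 + 3 + 4 = 8 (even)  ✓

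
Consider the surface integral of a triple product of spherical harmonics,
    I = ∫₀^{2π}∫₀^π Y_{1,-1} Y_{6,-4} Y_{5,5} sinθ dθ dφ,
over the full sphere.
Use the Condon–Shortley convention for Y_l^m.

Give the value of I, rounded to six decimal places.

0.040859

Checks pass: Σm=0; 12 even; l₃=5∈[5,7].
(2·1+1)(2·6+1)(2·5+1) = 429
Δ: 2! 0! 10! / 13! → 1/858
sum: t=1:−1/14400 = -1/14400
3j²(1 6 5; 0 0 0) = Δ·Π!·Σ² = 6/143  (sign +1)
sum: t=2:+1/7257600 = 1/7257600
3j²(1 6 5; -1 -4 5) = Δ·Π!·Σ² = 1/858  (sign +1)
combine: 4πI² = 429·6/143·1/858 = 3/143
take √, sign +1: I = 0.04085899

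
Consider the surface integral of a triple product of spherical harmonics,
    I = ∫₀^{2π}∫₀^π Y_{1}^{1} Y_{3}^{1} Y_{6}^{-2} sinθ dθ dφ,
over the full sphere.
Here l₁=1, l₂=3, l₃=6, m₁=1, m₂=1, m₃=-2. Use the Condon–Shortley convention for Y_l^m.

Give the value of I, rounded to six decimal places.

0.000000

triangle: need 2≤l₃≤4, have 6; I=0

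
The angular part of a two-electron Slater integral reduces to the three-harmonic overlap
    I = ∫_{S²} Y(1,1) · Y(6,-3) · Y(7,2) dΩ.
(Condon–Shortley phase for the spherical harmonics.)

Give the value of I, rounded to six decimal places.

0.110647

Checks pass: Σm=0; 14 even; l₃=7∈[5,7].
(2·1+1)(2·6+1)(2·7+1) = 585
Δ: 0! 2! 12! / 15! → 1/1365
sum: t=0:+1/518400 = 1/518400
3j²(1 6 7; 0 0 0) = Δ·Π!·Σ² = 7/195  (sign -1)
sum: t=0:+1/4354560 = 1/4354560
3j²(1 6 7; 1 -3 2) = Δ·Π!·Σ² = 2/273  (sign -1)
combine: 4πI² = 585·7/195·2/273 = 2/13
take √, sign +1: I = 0.11064668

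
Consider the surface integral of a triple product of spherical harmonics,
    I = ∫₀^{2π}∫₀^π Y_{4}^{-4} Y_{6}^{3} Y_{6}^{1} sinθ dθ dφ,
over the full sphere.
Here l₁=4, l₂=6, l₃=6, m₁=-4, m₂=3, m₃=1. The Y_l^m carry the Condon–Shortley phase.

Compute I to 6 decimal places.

-0.167630

Checks pass: Σm=0; 16 even; l₃=6∈[2,10].
(2·4+1)(2·6+1)(2·6+1) = 1521
Δ: 4! 4! 8! / 17! → 1/15315300
sum: t=0:+1/829440 t=1:−1/25920 t=2:+1/9216 t=3:−1/25920 t=4:+1/829440 = 7/207360
3j²(4 6 6; 0 0 0) = Δ·Π!·Σ² = 28/2431  (sign +1)
sum: t=4:+1/414720 = 1/414720
3j²(4 6 6; -4 3 1) = Δ·Π!·Σ² = 49/2431  (sign -1)
combine: 4πI² = 1521·28/2431·49/2431 = 12348/34969
take √, sign -1: I = -0.16763001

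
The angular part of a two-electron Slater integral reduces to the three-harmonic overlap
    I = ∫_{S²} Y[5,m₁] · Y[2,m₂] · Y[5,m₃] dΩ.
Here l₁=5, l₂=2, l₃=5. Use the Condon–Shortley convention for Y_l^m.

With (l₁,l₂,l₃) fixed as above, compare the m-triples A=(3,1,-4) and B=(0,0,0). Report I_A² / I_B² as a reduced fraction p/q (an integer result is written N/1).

147/100

Same 5,2,5: normalisation and zero-m 3j drop out of the ratio.
A: Δ: 2! 8! 2! / 13! → 1/38610; sum: t=1:−1/10080 t=2:+1/80640 = -1/11520; 3j²(5 2 5; 3 1 -4) = Δ·Π!·Σ² = 49/1430  (sign +1)
B: Δ: 2! 8! 2! / 13! → 1/38610; sum: t=0:+1/2880 t=1:−1/576 t=2:+1/2880 = -1/960; 3j²(5 2 5; 0 0 0) = Δ·Π!·Σ² = 10/429  (sign +1)
I_A²/I_B² = (49/1430)/(10/429) = 147/100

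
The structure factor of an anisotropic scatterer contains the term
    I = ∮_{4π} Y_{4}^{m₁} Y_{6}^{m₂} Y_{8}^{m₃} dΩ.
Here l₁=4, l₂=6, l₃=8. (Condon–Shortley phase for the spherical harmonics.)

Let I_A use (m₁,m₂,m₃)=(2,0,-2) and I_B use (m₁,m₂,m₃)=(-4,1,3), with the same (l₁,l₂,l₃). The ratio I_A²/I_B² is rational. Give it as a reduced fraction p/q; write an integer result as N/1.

Same 4,6,8: normalisation and zero-m 3j drop out of the ratio.
A: Δ: 2! 6! 10! / 19! → 1/23279256; sum: t=0:+1/1658880 t=1:−1/1728000 t=2:+1/24883200 = 1/15552000; 3j²(4 6 8; 2 0 -2) = Δ·Π!·Σ² = 16/46189  (sign +1)
B: Δ: 2! 6! 10! / 19! → 1/23279256; sum: t=2:+1/20736000 = 1/20736000; 3j²(4 6 8; -4 1 3) = Δ·Π!·Σ² = 49/4199  (sign -1)
I_A²/I_B² = (16/46189)/(49/4199) = 16/539

16/539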